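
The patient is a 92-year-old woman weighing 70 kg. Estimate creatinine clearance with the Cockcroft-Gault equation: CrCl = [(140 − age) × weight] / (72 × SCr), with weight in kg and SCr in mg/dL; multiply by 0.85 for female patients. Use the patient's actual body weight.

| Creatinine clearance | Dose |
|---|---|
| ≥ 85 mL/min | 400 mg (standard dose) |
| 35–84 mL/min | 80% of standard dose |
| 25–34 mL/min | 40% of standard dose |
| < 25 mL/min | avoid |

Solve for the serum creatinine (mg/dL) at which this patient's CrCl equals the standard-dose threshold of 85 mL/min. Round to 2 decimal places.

Standard dose requires CrCl ≥ 85 mL/min.
Set (140 − 92) × 70 × 0.85 / (72 × SCr) = 85
SCr = (140 − 92) × 70 × 0.85 / (72 × 85) = 0.467 mg/dL

0.47 mg/dL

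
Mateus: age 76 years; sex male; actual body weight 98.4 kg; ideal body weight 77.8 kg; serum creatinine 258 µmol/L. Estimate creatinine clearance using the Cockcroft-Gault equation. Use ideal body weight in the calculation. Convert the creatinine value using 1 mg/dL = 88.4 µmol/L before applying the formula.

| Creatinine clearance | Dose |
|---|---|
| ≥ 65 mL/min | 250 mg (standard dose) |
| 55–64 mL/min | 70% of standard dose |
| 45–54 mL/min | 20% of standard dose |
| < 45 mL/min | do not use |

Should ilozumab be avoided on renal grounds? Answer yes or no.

yes

SCr = 258 / 88.4 = 2.919 mg/dL
CrCl = (140 − 76) × 77.8 / (72 × 2.919) = 4979.2 / 210.17 ≈ 23.7 mL/min
CrCl ≈ 24 mL/min, which is < 45 mL/min.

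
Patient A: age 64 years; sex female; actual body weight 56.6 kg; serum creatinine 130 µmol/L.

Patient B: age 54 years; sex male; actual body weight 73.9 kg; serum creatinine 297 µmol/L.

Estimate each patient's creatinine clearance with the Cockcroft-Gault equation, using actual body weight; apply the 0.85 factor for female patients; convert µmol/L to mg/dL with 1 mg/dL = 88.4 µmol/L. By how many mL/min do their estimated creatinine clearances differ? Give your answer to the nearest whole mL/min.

Patient A: SCr = 130 / 88.4 = 1.471 mg/dL
Patient A: CrCl = (140 − 64) × 56.6 / (72 × 1.471) × 0.85 = 4301.6 / 105.91 × 0.85 ≈ 34.5 mL/min
Patient B: SCr = 297 / 88.4 = 3.36 mg/dL
Patient B: CrCl = (140 − 54) × 73.9 / (72 × 3.36) = 6355.4 / 241.92 ≈ 26.3 mL/min
|34.5 − 26.3| = 8.2 mL/min

8 mL/min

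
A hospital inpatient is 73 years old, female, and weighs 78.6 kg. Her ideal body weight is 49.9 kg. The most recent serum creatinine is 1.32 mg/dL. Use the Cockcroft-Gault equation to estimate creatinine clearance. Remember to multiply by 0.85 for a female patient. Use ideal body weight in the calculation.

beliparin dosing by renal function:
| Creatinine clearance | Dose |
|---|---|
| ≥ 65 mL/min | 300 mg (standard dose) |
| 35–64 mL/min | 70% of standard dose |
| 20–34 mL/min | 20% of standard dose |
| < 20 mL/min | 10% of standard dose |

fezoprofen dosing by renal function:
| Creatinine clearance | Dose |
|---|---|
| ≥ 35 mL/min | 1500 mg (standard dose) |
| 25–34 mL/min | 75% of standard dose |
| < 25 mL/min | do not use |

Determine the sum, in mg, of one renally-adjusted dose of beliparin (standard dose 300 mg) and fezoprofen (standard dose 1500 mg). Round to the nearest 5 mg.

1185 mg

CrCl = (140 − 73) × 49.9 / (72 × 1.32) × 0.85 = 3343.3 / 95.04 × 0.85 ≈ 29.9 mL/min
CrCl ≈ 30 mL/min.
beliparin: 20–34 mL/min → 20% of 300 mg = 60 mg.
fezoprofen: 25–34 mL/min → 75% of 1500 mg = 1125 mg.
Total = 60 + 1125 = 1185 mg.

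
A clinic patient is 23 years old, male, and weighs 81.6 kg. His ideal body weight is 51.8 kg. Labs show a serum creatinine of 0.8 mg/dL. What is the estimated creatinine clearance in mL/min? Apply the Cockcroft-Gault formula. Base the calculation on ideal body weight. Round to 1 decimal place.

105.2 mL/min

CrCl = (140 − 23) × 51.8 / (72 × 0.8) = 6060.6 / 57.60 ≈ 105.2 mL/min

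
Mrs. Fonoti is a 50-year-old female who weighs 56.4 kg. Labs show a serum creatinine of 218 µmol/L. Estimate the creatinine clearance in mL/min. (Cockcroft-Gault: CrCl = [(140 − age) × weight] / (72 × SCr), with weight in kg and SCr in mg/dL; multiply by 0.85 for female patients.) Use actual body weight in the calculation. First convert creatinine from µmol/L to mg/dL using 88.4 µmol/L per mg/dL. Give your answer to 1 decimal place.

24.3 mL/min

SCr = 218 / 88.4 = 2.466 mg/dL
CrCl = (140 − 50) × 56.4 / (72 × 2.466) × 0.85 = 5076.0 / 177.55 × 0.85 ≈ 24.3 mL/min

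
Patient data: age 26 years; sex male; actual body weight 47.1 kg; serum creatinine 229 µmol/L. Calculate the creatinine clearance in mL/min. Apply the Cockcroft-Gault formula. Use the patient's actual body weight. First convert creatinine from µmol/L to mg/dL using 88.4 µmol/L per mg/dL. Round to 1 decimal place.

SCr = 229 / 88.4 = 2.59 mg/dL
CrCl = (140 − 26) × 47.1 / (72 × 2.59) = 5369.4 / 186.48 ≈ 28.8 mL/min

28.8 mL/min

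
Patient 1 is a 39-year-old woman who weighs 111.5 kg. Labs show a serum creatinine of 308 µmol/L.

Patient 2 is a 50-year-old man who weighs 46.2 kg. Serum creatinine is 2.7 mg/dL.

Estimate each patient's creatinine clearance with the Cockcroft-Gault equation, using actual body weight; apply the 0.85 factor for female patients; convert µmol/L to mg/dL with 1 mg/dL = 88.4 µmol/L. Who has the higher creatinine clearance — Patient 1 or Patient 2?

Patient 1

Patient 1: SCr = 308 / 88.4 = 3.484 mg/dL
Patient 1: CrCl = (140 − 39) × 111.5 / (72 × 3.484) × 0.85 = 11261.5 / 250.85 × 0.85 ≈ 38.2 mL/min
Patient 2: CrCl = (140 − 50) × 46.2 / (72 × 2.7) = 4158.0 / 194.40 ≈ 21.4 mL/min
38.2 vs 21.4 mL/min → Patient 1 is higher.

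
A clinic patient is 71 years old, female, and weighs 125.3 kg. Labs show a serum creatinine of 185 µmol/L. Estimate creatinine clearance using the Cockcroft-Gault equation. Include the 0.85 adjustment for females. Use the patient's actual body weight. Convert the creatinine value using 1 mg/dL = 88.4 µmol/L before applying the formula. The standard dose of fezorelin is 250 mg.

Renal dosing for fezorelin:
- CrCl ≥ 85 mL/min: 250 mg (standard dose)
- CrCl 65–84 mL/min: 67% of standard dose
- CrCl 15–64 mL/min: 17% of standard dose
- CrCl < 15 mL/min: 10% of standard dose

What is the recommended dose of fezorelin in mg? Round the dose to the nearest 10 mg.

40 mg

SCr = 185 / 88.4 = 2.093 mg/dL
CrCl = (140 − 71) × 125.3 / (72 × 2.093) × 0.85 = 8645.7 / 150.70 × 0.85 ≈ 48.8 mL/min
CrCl ≈ 49 mL/min → bracket 15–64 mL/min.
17% of 250 mg = 42.5 mg → 40 mg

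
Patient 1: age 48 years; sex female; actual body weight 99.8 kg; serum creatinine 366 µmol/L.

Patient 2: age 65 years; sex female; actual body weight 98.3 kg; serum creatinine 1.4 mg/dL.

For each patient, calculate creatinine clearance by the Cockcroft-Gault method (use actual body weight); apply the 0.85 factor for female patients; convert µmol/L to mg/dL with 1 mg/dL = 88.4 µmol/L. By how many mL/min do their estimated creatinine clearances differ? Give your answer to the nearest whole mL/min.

Patient 1: SCr = 366 / 88.4 = 4.14 mg/dL
Patient 1: CrCl = (140 − 48) × 99.8 / (72 × 4.14) × 0.85 = 9181.6 / 298.08 × 0.85 ≈ 26.2 mL/min
Patient 2: CrCl = (140 − 65) × 98.3 / (72 × 1.4) × 0.85 = 7372.5 / 100.80 × 0.85 ≈ 62.2 mL/min
|26.2 − 62.2| = 36.0 mL/min

36 mL/min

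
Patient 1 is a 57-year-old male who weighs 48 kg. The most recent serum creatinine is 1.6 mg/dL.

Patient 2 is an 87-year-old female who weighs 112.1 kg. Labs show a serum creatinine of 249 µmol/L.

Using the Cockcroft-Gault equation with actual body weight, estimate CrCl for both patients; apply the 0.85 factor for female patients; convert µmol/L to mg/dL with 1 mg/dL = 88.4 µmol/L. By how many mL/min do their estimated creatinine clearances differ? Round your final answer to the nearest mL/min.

Patient 1: CrCl = (140 − 57) × 48 / (72 × 1.6) = 3984.0 / 115.20 ≈ 34.6 mL/min
Patient 2: SCr = 249 / 88.4 = 2.817 mg/dL
Patient 2: CrCl = (140 − 87) × 112.1 / (72 × 2.817) × 0.85 = 5941.3 / 202.82 × 0.85 ≈ 24.9 mL/min
|34.6 − 24.9| = 9.7 mL/min

10 mL/min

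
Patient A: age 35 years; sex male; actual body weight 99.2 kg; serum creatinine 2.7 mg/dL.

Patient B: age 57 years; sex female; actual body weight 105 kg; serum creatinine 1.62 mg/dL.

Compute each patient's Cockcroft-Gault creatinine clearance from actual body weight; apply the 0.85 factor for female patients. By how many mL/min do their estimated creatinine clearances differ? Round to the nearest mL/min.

10 mL/min

Patient A: CrCl = (140 − 35) × 99.2 / (72 × 2.7) = 10416.0 / 194.40 ≈ 53.6 mL/min
Patient B: CrCl = (140 − 57) × 105 / (72 × 1.62) × 0.85 = 8715.0 / 116.64 × 0.85 ≈ 63.5 mL/min
|53.6 − 63.5| = 9.9 mL/min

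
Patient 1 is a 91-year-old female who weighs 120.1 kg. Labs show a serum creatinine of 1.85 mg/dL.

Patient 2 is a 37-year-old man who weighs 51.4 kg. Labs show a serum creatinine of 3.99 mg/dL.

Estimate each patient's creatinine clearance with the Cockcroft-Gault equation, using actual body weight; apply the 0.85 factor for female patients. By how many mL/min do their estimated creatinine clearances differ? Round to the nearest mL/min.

Patient 1: CrCl = (140 − 91) × 120.1 / (72 × 1.85) × 0.85 = 5884.9 / 133.20 × 0.85 ≈ 37.6 mL/min
Patient 2: CrCl = (140 − 37) × 51.4 / (72 × 3.99) = 5294.2 / 287.28 ≈ 18.4 mL/min
|37.6 − 18.4| = 19.2 mL/min

19 mL/min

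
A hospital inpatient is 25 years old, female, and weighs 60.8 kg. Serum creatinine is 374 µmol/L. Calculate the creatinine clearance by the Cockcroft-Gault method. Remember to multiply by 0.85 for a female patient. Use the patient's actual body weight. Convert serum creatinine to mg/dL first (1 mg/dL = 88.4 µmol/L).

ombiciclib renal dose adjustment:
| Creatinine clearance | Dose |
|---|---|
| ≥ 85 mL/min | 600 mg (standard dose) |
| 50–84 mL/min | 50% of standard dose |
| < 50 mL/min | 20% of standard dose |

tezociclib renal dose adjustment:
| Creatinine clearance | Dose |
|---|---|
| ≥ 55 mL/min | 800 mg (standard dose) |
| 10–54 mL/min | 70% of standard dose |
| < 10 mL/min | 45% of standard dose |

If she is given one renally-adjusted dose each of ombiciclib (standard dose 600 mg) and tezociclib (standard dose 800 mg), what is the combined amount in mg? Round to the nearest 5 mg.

680 mg

SCr = 374 / 88.4 = 4.231 mg/dL
CrCl = (140 − 25) × 60.8 / (72 × 4.231) × 0.85 = 6992.0 / 304.63 × 0.85 ≈ 19.5 mL/min
CrCl ≈ 20 mL/min.
ombiciclib: < 50 mL/min → 20% of 600 mg = 120 mg.
tezociclib: 10–54 mL/min → 70% of 800 mg = 560 mg.
Total = 120 + 560 = 680 mg.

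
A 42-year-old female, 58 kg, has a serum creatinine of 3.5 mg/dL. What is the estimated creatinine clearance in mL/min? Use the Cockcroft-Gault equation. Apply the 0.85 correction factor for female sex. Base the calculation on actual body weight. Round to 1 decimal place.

19.2 mL/min

CrCl = (140 − 42) × 58 / (72 × 3.5) × 0.85 = 5684.0 / 252.00 × 0.85 ≈ 19.2 mL/min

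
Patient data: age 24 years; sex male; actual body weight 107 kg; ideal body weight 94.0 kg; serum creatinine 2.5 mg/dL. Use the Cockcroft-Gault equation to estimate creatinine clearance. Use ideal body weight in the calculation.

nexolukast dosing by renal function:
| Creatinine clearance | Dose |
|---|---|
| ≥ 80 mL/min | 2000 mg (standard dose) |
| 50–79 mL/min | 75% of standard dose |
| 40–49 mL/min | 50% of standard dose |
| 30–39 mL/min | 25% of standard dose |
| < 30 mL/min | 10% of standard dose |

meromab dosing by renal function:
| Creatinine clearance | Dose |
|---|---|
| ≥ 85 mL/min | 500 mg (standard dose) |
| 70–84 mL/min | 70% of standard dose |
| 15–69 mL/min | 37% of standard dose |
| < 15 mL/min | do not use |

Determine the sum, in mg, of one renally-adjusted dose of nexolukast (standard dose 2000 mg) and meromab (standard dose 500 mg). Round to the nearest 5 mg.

1685 mg

CrCl = (140 − 24) × 94 / (72 × 2.5) = 10904.0 / 180.00 ≈ 60.6 mL/min
CrCl ≈ 61 mL/min.
nexolukast: 50–79 mL/min → 75% of 2000 mg = 1500 mg.
meromab: 15–69 mL/min → 37% of 500 mg = 185 mg.
Total = 1500 + 185 = 1685 mg.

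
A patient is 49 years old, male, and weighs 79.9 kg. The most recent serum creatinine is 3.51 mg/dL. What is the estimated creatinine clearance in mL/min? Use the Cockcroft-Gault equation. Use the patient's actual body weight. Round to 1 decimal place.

28.8 mL/min

CrCl = (140 − 49) × 79.9 / (72 × 3.51) = 7270.9 / 252.72 ≈ 28.8 mL/min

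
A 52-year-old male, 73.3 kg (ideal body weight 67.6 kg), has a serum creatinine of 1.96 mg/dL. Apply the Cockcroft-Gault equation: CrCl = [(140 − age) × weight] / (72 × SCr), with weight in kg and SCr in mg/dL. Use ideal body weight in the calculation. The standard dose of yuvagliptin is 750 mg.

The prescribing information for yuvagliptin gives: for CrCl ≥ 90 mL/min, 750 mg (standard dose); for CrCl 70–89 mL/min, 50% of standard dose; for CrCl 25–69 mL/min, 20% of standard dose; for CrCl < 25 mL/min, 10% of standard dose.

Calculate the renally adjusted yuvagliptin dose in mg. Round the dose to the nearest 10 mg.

CrCl = (140 − 52) × 67.6 / (72 × 1.96) = 5948.8 / 141.12 ≈ 42.2 mL/min
CrCl ≈ 42 mL/min → bracket 25–69 mL/min.
20% of 750 mg = 150 mg

150 mg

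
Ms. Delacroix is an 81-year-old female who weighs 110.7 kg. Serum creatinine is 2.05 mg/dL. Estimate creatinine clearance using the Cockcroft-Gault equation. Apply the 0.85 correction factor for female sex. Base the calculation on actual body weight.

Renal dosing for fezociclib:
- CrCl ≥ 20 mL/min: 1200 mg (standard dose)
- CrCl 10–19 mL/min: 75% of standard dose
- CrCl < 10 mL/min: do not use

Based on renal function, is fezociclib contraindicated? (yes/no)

CrCl = (140 − 81) × 110.7 / (72 × 2.05) × 0.85 = 6531.3 / 147.60 × 0.85 ≈ 37.6 mL/min
CrCl ≈ 38 mL/min, which is ≥ 10 mL/min.

no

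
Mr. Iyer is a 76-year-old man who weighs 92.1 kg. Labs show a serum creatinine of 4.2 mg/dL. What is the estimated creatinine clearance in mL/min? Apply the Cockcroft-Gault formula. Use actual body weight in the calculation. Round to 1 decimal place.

CrCl = (140 − 76) × 92.1 / (72 × 4.2) = 5894.4 / 302.40 ≈ 19.5 mL/min

19.5 mL/min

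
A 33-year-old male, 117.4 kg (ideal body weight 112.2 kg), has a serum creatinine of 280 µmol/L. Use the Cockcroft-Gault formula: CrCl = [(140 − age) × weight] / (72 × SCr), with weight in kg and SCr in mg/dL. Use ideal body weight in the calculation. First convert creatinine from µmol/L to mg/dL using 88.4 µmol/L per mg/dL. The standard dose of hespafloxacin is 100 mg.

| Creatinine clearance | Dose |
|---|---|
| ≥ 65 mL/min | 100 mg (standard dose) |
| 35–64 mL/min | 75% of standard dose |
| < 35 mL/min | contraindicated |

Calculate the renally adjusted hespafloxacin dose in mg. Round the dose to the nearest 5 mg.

SCr = 280 / 88.4 = 3.167 mg/dL
CrCl = (140 − 33) × 112.2 / (72 × 3.167) = 12005.4 / 228.02 ≈ 52.6 mL/min
CrCl ≈ 53 mL/min → bracket 35–64 mL/min.
75% of 100 mg = 75 mg

75 mg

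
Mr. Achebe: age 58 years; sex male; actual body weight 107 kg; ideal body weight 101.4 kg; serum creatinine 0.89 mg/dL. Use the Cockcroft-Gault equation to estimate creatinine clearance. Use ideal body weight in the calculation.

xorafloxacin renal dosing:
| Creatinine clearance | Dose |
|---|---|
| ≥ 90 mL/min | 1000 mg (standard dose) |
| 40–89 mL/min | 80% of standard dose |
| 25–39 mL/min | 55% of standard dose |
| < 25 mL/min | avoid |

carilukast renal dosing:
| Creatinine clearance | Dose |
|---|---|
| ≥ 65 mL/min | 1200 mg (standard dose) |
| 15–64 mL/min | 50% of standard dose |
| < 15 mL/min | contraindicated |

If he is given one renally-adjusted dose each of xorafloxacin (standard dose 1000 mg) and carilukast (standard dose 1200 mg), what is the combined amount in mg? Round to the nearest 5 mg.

CrCl = (140 − 58) × 101.4 / (72 × 0.89) = 8314.8 / 64.08 ≈ 129.8 mL/min
CrCl ≈ 130 mL/min.
xorafloxacin: ≥ 90 mL/min → 100% of 1000 mg = 1000 mg.
carilukast: ≥ 65 mL/min → 100% of 1200 mg = 1200 mg.
Total = 1000 + 1200 = 2200 mg.

2200 mg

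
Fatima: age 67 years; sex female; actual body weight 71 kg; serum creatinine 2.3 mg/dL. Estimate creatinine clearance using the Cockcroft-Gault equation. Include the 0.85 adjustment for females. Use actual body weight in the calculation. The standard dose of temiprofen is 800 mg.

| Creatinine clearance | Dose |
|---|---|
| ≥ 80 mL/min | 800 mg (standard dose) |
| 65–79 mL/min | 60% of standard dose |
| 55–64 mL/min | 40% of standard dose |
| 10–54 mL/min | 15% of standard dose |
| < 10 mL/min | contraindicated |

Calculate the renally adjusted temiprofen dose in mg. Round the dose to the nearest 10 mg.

CrCl = (140 − 67) × 71 / (72 × 2.3) × 0.85 = 5183.0 / 165.60 × 0.85 ≈ 26.6 mL/min
CrCl ≈ 27 mL/min → bracket 10–54 mL/min.
15% of 800 mg = 120 mg

120 mg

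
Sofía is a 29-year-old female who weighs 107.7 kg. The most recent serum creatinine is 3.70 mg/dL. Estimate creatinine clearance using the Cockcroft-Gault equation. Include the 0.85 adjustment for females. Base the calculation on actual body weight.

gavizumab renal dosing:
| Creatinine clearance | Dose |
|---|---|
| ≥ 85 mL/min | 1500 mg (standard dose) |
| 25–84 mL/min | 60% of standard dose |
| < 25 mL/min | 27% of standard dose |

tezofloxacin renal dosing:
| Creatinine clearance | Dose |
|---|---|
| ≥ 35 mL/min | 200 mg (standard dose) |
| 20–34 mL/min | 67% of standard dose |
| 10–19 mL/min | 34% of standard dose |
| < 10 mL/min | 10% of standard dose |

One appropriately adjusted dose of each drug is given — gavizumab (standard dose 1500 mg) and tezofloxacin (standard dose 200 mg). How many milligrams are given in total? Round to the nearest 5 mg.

1100 mg

CrCl = (140 − 29) × 107.7 / (72 × 3.7) × 0.85 = 11954.7 / 266.40 × 0.85 ≈ 38.1 mL/min
CrCl ≈ 38 mL/min.
gavizumab: 25–84 mL/min → 60% of 1500 mg = 900 mg.
tezofloxacin: ≥ 35 mL/min → 100% of 200 mg = 200 mg.
Total = 900 + 200 = 1100 mg.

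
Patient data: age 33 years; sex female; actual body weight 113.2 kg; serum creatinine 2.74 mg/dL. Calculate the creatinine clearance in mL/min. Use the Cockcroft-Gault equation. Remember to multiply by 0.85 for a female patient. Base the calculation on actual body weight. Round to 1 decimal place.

52.2 mL/min

CrCl = (140 − 33) × 113.2 / (72 × 2.74) × 0.85 = 12112.4 / 197.28 × 0.85 ≈ 52.2 mL/min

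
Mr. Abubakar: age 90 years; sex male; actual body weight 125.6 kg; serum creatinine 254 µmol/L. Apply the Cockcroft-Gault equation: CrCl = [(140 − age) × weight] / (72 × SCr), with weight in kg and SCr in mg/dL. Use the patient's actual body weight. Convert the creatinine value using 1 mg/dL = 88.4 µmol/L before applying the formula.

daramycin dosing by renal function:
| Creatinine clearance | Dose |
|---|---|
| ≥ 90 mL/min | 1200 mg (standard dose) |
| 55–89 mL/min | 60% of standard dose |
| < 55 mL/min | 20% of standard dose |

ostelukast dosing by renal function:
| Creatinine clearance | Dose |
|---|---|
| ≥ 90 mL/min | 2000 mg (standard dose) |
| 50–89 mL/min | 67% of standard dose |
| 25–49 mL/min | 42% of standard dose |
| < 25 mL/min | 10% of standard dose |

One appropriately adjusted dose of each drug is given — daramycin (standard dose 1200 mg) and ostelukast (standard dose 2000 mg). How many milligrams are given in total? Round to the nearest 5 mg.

SCr = 254 / 88.4 = 2.873 mg/dL
CrCl = (140 − 90) × 125.6 / (72 × 2.873) = 6280.0 / 206.86 ≈ 30.4 mL/min
CrCl ≈ 30 mL/min.
daramycin: < 55 mL/min → 20% of 1200 mg = 240 mg.
ostelukast: 25–49 mL/min → 42% of 2000 mg = 840 mg.
Total = 240 + 840 = 1080 mg.

1080 mg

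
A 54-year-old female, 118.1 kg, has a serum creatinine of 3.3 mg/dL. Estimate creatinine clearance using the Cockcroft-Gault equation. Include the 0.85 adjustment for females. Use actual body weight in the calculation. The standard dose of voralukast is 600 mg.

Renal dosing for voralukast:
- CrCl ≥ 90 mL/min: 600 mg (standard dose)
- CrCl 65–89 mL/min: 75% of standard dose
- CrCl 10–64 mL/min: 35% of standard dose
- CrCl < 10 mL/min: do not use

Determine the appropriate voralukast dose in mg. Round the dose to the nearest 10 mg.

CrCl = (140 − 54) × 118.1 / (72 × 3.3) × 0.85 = 10156.6 / 237.60 × 0.85 ≈ 36.3 mL/min
CrCl ≈ 36 mL/min → bracket 10–64 mL/min.
35% of 600 mg = 210 mg

210 mg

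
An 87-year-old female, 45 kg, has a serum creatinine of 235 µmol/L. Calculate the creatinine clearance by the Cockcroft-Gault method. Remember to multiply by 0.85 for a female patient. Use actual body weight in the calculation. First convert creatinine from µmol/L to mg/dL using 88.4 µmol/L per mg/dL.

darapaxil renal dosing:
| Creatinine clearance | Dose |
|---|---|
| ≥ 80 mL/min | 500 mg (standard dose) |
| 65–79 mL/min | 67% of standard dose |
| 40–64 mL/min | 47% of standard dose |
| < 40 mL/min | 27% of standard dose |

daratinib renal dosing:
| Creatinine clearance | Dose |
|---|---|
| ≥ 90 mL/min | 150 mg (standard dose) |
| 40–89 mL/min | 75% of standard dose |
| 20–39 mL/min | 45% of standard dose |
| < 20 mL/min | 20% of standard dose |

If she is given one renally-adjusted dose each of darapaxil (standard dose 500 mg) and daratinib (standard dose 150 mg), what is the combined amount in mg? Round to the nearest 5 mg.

SCr = 235 / 88.4 = 2.658 mg/dL
CrCl = (140 − 87) × 45 / (72 × 2.658) × 0.85 = 2385.0 / 191.38 × 0.85 ≈ 10.6 mL/min
CrCl ≈ 11 mL/min.
darapaxil: < 40 mL/min → 27% of 500 mg = 135 mg.
daratinib: < 20 mL/min → 20% of 150 mg = 30 mg.
Total = 135 + 30 = 165 mg.

165 mg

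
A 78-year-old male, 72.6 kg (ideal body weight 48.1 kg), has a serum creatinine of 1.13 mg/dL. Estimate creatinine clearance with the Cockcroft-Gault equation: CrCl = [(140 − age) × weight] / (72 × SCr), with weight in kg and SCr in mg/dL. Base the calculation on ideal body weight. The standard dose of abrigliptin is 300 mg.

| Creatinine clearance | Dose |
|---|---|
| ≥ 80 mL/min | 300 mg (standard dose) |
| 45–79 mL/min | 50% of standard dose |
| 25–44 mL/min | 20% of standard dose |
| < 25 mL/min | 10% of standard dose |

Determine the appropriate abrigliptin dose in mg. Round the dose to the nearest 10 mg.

CrCl = (140 − 78) × 48.1 / (72 × 1.13) = 2982.2 / 81.36 ≈ 36.7 mL/min
CrCl ≈ 37 mL/min → bracket 25–44 mL/min.
20% of 300 mg = 60 mg

60 mg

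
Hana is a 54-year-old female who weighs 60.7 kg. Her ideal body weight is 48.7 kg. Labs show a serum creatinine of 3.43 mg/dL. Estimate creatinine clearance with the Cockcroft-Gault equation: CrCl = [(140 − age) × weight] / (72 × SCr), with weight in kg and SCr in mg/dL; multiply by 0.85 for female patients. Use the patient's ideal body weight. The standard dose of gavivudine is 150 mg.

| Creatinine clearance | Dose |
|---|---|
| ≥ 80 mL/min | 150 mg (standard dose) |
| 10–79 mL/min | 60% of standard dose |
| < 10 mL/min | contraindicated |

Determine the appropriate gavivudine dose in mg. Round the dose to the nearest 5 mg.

CrCl = (140 − 54) × 48.7 / (72 × 3.43) × 0.85 = 4188.2 / 246.96 × 0.85 ≈ 14.4 mL/min
CrCl ≈ 14 mL/min → bracket 10–79 mL/min.
60% of 150 mg = 90 mg

90 mg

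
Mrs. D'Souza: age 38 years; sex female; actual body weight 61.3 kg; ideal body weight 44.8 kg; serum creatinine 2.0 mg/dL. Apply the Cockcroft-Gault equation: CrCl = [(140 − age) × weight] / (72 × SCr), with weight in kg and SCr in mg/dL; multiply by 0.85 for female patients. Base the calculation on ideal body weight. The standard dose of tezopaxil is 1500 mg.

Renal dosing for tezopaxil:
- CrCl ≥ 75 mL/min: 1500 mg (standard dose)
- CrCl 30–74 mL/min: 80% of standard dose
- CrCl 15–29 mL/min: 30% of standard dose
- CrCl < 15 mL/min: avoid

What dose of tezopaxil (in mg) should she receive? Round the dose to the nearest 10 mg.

CrCl = (140 − 38) × 44.8 / (72 × 2) × 0.85 = 4569.6 / 144.00 × 0.85 ≈ 27.0 mL/min
CrCl ≈ 27 mL/min → bracket 15–29 mL/min.
30% of 1500 mg = 450 mg

450 mg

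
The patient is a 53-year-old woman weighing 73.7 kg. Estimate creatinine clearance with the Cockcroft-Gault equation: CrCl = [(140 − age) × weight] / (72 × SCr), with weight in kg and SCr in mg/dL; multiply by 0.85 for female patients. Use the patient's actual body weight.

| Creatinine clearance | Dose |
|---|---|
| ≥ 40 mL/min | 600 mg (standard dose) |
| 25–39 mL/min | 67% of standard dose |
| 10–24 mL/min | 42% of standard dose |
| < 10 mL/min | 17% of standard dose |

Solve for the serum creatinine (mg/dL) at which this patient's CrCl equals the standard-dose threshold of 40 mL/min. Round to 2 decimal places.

Standard dose requires CrCl ≥ 40 mL/min.
Set (140 − 53) × 73.7 × 0.85 / (72 × SCr) = 40
SCr = (140 − 53) × 73.7 × 0.85 / (72 × 40) = 1.892 mg/dL

1.89 mg/dL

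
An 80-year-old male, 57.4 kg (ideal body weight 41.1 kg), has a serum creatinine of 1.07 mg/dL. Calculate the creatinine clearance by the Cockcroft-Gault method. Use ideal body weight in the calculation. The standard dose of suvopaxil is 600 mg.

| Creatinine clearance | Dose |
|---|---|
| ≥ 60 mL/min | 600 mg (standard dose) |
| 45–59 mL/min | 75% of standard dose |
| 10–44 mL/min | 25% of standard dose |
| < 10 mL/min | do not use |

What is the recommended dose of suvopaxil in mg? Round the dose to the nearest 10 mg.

150 mg

CrCl = (140 − 80) × 41.1 / (72 × 1.07) = 2466.0 / 77.04 ≈ 32.0 mL/min
CrCl ≈ 32 mL/min → bracket 10–44 mL/min.
25% of 600 mg = 150 mg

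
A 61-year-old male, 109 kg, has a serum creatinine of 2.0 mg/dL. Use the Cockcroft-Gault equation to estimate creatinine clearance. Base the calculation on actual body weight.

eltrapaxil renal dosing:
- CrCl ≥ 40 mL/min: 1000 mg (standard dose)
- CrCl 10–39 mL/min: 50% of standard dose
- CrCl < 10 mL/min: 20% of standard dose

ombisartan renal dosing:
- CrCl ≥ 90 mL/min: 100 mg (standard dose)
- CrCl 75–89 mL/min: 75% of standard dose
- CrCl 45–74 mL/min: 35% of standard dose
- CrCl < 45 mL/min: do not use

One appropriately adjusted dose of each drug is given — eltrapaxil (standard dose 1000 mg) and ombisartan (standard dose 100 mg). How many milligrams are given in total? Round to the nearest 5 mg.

CrCl = (140 − 61) × 109 / (72 × 2) = 8611.0 / 144.00 ≈ 59.8 mL/min
CrCl ≈ 60 mL/min.
eltrapaxil: ≥ 40 mL/min → 100% of 1000 mg = 1000 mg.
ombisartan: 45–74 mL/min → 35% of 100 mg = 35 mg.
Total = 1000 + 35 = 1035 mg.

1035 mg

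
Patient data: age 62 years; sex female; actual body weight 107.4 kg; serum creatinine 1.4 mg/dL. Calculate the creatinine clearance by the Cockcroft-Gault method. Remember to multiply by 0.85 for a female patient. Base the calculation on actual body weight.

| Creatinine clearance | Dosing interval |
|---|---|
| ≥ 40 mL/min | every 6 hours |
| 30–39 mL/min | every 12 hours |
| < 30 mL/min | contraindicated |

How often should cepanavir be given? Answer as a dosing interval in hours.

every 6 hours

CrCl = (140 − 62) × 107.4 / (72 × 1.4) × 0.85 = 8377.2 / 100.80 × 0.85 ≈ 70.6 mL/min
CrCl ≈ 71 mL/min → bracket ≥ 40 mL/min → every 6 hours.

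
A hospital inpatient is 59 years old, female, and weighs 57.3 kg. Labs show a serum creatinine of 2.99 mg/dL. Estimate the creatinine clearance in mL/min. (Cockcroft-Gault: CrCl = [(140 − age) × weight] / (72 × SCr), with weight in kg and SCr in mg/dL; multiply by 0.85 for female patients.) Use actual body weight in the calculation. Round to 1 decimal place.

18.3 mL/min

CrCl = (140 − 59) × 57.3 / (72 × 2.99) × 0.85 = 4641.3 / 215.28 × 0.85 ≈ 18.3 mL/min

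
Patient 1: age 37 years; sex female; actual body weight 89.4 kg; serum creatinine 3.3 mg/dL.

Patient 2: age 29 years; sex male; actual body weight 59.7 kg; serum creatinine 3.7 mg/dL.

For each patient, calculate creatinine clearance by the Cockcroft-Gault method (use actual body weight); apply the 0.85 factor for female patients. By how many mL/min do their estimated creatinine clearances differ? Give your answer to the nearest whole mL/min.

8 mL/min

Patient 1: CrCl = (140 − 37) × 89.4 / (72 × 3.3) × 0.85 = 9208.2 / 237.60 × 0.85 ≈ 32.9 mL/min
Patient 2: CrCl = (140 − 29) × 59.7 / (72 × 3.7) = 6626.7 / 266.40 ≈ 24.9 mL/min
|32.9 − 24.9| = 8.0 mL/min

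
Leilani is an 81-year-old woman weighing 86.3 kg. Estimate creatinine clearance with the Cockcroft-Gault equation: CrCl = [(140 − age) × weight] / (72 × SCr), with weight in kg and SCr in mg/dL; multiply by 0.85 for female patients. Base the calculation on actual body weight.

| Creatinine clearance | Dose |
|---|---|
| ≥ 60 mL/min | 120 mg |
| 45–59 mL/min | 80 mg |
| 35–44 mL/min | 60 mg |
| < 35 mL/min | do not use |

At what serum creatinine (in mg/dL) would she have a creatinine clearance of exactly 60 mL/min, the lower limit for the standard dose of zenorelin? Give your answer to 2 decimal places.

1.00 mg/dL

Standard dose requires CrCl ≥ 60 mL/min.
Set (140 − 81) × 86.3 × 0.85 / (72 × SCr) = 60
SCr = (140 − 81) × 86.3 × 0.85 / (72 × 60) = 1.002 mg/dL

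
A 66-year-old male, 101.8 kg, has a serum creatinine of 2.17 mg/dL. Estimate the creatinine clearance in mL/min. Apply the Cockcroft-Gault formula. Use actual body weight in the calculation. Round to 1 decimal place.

48.2 mL/min

CrCl = (140 − 66) × 101.8 / (72 × 2.17) = 7533.2 / 156.24 ≈ 48.2 mL/min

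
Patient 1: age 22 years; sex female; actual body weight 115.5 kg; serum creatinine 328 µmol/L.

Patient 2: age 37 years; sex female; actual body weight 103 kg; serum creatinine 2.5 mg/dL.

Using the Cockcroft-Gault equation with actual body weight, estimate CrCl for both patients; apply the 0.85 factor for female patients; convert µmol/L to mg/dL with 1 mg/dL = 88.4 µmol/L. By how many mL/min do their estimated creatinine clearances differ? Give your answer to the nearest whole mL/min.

Patient 1: SCr = 328 / 88.4 = 3.71 mg/dL
Patient 1: CrCl = (140 − 22) × 115.5 / (72 × 3.71) × 0.85 = 13629.0 / 267.12 × 0.85 ≈ 43.4 mL/min
Patient 2: CrCl = (140 − 37) × 103 / (72 × 2.5) × 0.85 = 10609.0 / 180.00 × 0.85 ≈ 50.1 mL/min
|43.4 − 50.1| = 6.7 mL/min

7 mL/min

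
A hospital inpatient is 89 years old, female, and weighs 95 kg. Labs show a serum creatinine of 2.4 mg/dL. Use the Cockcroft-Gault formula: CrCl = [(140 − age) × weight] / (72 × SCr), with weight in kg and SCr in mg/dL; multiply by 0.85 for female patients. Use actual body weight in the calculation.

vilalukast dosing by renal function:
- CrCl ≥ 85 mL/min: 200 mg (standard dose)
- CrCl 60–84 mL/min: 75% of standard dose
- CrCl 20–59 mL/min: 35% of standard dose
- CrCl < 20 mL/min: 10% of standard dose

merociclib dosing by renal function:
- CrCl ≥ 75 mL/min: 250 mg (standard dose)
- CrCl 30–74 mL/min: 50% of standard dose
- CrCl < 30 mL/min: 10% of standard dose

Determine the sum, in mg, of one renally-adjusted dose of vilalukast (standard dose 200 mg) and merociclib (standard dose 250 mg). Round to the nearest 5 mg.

CrCl = (140 − 89) × 95 / (72 × 2.4) × 0.85 = 4845.0 / 172.80 × 0.85 ≈ 23.8 mL/min
CrCl ≈ 24 mL/min.
vilalukast: 20–59 mL/min → 35% of 200 mg = 70 mg.
merociclib: < 30 mL/min → 10% of 250 mg = 25 mg.
Total = 70 + 25 = 95 mg.

95 mg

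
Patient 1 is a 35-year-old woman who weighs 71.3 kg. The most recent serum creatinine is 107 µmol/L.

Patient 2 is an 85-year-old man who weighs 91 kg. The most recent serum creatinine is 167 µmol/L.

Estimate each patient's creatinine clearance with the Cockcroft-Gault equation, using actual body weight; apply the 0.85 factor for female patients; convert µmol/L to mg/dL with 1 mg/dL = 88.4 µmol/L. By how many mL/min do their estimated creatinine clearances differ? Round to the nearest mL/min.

36 mL/min

Patient 1: SCr = 107 / 88.4 = 1.21 mg/dL
Patient 1: CrCl = (140 − 35) × 71.3 / (72 × 1.21) × 0.85 = 7486.5 / 87.12 × 0.85 ≈ 73.0 mL/min
Patient 2: SCr = 167 / 88.4 = 1.889 mg/dL
Patient 2: CrCl = (140 − 85) × 91 / (72 × 1.889) = 5005.0 / 136.01 ≈ 36.8 mL/min
|73.0 − 36.8| = 36.2 mL/min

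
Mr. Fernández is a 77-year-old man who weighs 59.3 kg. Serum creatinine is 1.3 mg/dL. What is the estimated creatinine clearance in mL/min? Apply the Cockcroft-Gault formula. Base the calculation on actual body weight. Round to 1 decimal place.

39.9 mL/min

CrCl = (140 − 77) × 59.3 / (72 × 1.3) = 3735.9 / 93.60 ≈ 39.9 mL/min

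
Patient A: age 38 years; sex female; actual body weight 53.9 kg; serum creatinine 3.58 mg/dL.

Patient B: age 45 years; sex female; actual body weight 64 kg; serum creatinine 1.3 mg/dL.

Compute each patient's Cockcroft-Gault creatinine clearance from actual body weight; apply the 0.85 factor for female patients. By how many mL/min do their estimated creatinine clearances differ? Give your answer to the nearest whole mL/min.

37 mL/min

Patient A: CrCl = (140 − 38) × 53.9 / (72 × 3.58) × 0.85 = 5497.8 / 257.76 × 0.85 ≈ 18.1 mL/min
Patient B: CrCl = (140 − 45) × 64 / (72 × 1.3) × 0.85 = 6080.0 / 93.60 × 0.85 ≈ 55.2 mL/min
|18.1 − 55.2| = 37.1 mL/min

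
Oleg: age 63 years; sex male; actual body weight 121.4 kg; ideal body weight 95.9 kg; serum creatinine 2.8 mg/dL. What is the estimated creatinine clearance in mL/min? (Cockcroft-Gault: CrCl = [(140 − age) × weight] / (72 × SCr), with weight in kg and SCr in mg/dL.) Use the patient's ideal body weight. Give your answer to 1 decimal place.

36.6 mL/min

CrCl = (140 − 63) × 95.9 / (72 × 2.8) = 7384.3 / 201.60 ≈ 36.6 mL/min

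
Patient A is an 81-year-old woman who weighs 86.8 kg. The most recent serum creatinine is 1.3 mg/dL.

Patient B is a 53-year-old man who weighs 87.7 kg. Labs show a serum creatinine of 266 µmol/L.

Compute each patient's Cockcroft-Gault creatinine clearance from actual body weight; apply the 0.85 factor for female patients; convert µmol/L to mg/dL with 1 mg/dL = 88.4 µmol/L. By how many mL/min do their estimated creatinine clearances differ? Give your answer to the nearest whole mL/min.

11 mL/min

Patient A: CrCl = (140 − 81) × 86.8 / (72 × 1.3) × 0.85 = 5121.2 / 93.60 × 0.85 ≈ 46.5 mL/min
Patient B: SCr = 266 / 88.4 = 3.009 mg/dL
Patient B: CrCl = (140 − 53) × 87.7 / (72 × 3.009) = 7629.9 / 216.65 ≈ 35.2 mL/min
|46.5 − 35.2| = 11.3 mL/min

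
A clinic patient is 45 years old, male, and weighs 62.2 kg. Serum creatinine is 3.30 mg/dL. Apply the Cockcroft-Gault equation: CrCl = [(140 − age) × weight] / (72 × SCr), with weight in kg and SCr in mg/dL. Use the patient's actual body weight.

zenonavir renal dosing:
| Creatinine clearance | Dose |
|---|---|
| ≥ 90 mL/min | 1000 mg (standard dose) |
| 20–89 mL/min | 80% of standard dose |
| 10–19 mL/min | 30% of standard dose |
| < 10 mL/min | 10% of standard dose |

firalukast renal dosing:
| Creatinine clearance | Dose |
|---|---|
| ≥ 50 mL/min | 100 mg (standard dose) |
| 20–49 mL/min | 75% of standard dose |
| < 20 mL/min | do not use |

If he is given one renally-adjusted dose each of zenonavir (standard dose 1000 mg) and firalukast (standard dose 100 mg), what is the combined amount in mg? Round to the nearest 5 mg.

875 mg

CrCl = (140 − 45) × 62.2 / (72 × 3.3) = 5909.0 / 237.60 ≈ 24.9 mL/min
CrCl ≈ 25 mL/min.
zenonavir: 20–89 mL/min → 80% of 1000 mg = 800 mg.
firalukast: 20–49 mL/min → 75% of 100 mg = 75 mg.
Total = 800 + 75 = 875 mg.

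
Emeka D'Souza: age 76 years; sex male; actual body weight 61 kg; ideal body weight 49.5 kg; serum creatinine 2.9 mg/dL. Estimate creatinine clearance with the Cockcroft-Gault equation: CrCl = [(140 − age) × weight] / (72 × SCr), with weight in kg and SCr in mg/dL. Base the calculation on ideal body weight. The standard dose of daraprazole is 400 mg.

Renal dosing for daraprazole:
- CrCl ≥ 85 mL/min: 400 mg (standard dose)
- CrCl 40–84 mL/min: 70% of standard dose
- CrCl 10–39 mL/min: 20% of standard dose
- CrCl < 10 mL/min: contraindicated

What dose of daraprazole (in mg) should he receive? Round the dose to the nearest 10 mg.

80 mg

CrCl = (140 − 76) × 49.5 / (72 × 2.9) = 3168.0 / 208.80 ≈ 15.2 mL/min
CrCl ≈ 15 mL/min → bracket 10–39 mL/min.
20% of 400 mg = 80 mg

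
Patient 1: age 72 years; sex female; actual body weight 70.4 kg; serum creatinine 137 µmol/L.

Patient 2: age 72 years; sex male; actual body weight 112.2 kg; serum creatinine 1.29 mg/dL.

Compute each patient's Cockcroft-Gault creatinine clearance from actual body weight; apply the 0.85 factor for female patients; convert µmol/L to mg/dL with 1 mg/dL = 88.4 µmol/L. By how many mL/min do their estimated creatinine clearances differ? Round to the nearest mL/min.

Patient 1: SCr = 137 / 88.4 = 1.55 mg/dL
Patient 1: CrCl = (140 − 72) × 70.4 / (72 × 1.55) × 0.85 = 4787.2 / 111.60 × 0.85 ≈ 36.5 mL/min
Patient 2: CrCl = (140 − 72) × 112.2 / (72 × 1.29) = 7629.6 / 92.88 ≈ 82.1 mL/min
|36.5 − 82.1| = 45.6 mL/min

46 mL/min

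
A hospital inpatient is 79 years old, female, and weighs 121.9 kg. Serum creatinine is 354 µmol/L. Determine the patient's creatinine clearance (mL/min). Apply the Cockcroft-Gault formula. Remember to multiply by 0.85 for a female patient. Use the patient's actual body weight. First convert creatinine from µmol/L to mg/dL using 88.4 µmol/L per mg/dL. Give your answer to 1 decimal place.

21.9 mL/min

SCr = 354 / 88.4 = 4.005 mg/dL
CrCl = (140 − 79) × 121.9 / (72 × 4.005) × 0.85 = 7435.9 / 288.36 × 0.85 ≈ 21.9 mL/min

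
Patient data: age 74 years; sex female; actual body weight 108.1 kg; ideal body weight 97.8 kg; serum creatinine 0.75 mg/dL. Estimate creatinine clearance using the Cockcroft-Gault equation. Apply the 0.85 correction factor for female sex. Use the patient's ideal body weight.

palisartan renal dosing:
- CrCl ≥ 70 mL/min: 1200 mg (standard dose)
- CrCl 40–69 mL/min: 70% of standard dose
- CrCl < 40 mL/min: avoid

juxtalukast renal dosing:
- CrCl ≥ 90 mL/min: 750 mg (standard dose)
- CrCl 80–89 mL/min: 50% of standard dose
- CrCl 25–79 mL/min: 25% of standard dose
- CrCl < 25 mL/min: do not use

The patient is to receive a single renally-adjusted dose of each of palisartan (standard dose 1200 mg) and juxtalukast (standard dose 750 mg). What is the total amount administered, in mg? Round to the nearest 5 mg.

CrCl = (140 − 74) × 97.8 / (72 × 0.75) × 0.85 = 6454.8 / 54.00 × 0.85 ≈ 101.6 mL/min
CrCl ≈ 102 mL/min.
palisartan: ≥ 70 mL/min → 100% of 1200 mg = 1200 mg.
juxtalukast: ≥ 90 mL/min → 100% of 750 mg = 750 mg.
Total = 1200 + 750 = 1950 mg.

1950 mg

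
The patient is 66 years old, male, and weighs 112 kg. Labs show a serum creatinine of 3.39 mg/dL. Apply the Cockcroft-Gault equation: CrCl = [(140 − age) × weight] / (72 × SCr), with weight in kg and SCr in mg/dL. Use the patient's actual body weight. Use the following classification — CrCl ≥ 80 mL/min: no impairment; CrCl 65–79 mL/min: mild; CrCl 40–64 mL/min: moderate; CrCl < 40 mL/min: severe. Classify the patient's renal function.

severe

CrCl = (140 − 66) × 112 / (72 × 3.39) = 8288.0 / 244.08 ≈ 34.0 mL/min
34 mL/min falls in the 'severe' range.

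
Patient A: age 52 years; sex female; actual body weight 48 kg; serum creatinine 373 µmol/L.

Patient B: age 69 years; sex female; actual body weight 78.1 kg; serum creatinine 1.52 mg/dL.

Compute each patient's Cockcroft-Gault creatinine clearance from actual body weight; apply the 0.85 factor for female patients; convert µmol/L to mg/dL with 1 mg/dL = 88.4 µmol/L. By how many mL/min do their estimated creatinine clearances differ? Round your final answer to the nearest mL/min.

31 mL/min

Patient A: SCr = 373 / 88.4 = 4.219 mg/dL
Patient A: CrCl = (140 − 52) × 48 / (72 × 4.219) × 0.85 = 4224.0 / 303.77 × 0.85 ≈ 11.8 mL/min
Patient B: CrCl = (140 − 69) × 78.1 / (72 × 1.52) × 0.85 = 5545.1 / 109.44 × 0.85 ≈ 43.1 mL/min
|11.8 − 43.1| = 31.3 mL/min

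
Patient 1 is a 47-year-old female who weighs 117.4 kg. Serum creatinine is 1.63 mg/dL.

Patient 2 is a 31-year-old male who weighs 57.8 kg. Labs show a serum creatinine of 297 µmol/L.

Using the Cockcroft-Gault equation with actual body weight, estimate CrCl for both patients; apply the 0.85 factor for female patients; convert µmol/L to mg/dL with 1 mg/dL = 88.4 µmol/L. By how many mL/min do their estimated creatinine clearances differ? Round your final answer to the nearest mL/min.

53 mL/min

Patient 1: CrCl = (140 − 47) × 117.4 / (72 × 1.63) × 0.85 = 10918.2 / 117.36 × 0.85 ≈ 79.1 mL/min
Patient 2: SCr = 297 / 88.4 = 3.36 mg/dL
Patient 2: CrCl = (140 − 31) × 57.8 / (72 × 3.36) = 6300.2 / 241.92 ≈ 26.0 mL/min
|79.1 − 26.0| = 53.1 mL/min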